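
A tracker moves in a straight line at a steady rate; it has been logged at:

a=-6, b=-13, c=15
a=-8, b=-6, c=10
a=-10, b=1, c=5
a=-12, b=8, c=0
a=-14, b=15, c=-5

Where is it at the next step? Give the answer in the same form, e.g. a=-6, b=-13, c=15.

a=-16, b=22, c=-10

Each step adds (-2, +7, -5) to the position.
step 5: a=-14, b=15, c=-5 + (-2, +7, -5) → a=-16, b=22, c=-10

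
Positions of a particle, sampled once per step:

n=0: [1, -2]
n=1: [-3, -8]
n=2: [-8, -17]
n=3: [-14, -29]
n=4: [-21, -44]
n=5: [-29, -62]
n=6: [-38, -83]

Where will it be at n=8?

First differences are [-4, -6], [-5, -9], [-6, -12], [-7, -15], [-8, -18], [-9, -21]; their common second difference is [-1, -3] (constant acceleration).
step 7: [-38, -83] + [-10, -24] → [-48, -107]
step 8: [-48, -107] + [-11, -27] → [-59, -134]

[-59, -134]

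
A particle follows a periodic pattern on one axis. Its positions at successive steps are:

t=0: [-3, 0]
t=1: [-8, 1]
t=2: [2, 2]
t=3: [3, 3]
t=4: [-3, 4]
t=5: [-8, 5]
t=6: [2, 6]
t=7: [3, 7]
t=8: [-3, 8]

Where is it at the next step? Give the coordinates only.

[-8, 9]

The first coordinate repeats the cycle [-3, -8, 2, 3] with period 4; step 9 mod 4 = 1, giving -8.
The second coordinate changes by +1 each step, so at step 9 it is 0 + 9·(1) = 9.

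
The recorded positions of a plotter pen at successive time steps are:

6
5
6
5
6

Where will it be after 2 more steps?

Consecutive displacements -1, +1, -1, +1 scale by a factor of -1 each step.
step 5: 6 − 1 → 5
step 6: 5 + 1 → 6

6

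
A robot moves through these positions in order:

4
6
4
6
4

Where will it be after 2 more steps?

The jumps are +2, -2, +2, -2 — a geometric progression with ratio -1.
step 5: 4 + 2 → 6
step 6: 6 − 2 → 4

4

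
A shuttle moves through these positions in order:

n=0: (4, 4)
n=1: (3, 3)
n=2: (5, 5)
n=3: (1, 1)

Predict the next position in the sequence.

Step-to-step displacements: (-1, -1), (+2, +2), (-4, -4); each is -2× the previous.
step 4: (1, 1) + (+8, +8) → (9, 9)

(9, 9)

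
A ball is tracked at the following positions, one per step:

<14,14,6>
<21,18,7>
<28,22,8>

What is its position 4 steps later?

Constant displacement of <+7,+4,+1> per step.
step 3: <28,22,8> + <+7,+4,+1> → <35,26,9>
step 4: <35,26,9> + <+7,+4,+1> → <42,30,10>
step 5: <42,30,10> + <+7,+4,+1> → <49,34,11>
step 6: <49,34,11> + <+7,+4,+1> → <56,38,12>

<56,38,12>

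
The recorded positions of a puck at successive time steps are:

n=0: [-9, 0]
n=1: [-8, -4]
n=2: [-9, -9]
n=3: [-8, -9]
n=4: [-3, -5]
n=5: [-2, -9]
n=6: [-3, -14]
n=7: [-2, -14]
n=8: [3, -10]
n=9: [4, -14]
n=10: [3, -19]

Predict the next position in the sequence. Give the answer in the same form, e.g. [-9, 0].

Step-to-step displacements: [+1, -4], [-1, -5], [+1, +0], [+5, +4], [+1, -4], [-1, -5], [+1, +0], [+5, +4], [+1, -4], [-1, -5] — a repeating cycle of length 4.
step 11: apply [+1, +0] → [4, -19]

[4, -19]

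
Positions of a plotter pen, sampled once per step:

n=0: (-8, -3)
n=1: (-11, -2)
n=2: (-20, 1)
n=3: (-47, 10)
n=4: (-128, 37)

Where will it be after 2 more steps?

(-1100, 361)

The jumps are (-3, +1), (-9, +3), (-27, +9), (-81, +27) — a geometric progression with ratio 3.
step 5: (-128, 37) + (-243, +81) → (-371, 118)
step 6: (-371, 118) + (-729, +243) → (-1100, 361)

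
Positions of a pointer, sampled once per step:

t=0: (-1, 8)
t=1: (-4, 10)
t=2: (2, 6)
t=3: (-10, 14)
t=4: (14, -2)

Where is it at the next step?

Consecutive displacements (-3, +2), (+6, -4), (-12, +8), (+24, -16) scale by a factor of -2 each step.
step 5: (14, -2) + (-48, +32) → (-34, 30)

(-34, 30)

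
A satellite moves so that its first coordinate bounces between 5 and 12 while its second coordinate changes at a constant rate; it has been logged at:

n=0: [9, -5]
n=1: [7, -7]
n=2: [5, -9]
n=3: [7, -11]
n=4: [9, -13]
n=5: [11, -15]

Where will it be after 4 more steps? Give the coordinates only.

The first coordinate travels 2 per step and bounces off the walls at 5 and 12.
  step 6: 11 → 11
  step 7: 11 → 9
  step 8: 9 → 7
  step 9: 7 → 5
The second coordinate changes by -2 each step: at step 9 it is -23.

[5, -23]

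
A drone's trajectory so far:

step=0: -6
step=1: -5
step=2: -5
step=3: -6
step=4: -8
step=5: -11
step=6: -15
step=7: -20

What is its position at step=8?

First differences are +1, +0, -1, -2, -3, -4, -5; their common second difference is -1 (constant acceleration).
step 8: -20 − 6 → -26

-26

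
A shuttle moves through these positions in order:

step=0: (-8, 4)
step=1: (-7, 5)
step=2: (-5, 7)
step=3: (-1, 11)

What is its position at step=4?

(7, 19)

The jumps are (+1, +1), (+2, +2), (+4, +4) — a geometric progression with ratio 2.
step 4: (-1, 11) + (+8, +8) → (7, 19)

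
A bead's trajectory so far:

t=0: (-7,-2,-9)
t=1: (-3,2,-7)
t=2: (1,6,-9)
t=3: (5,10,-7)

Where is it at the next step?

(9,14,-9)

First: linear, +4 per step → 9 at step 4.
Second: linear, +4 per step → 14 at step 4.
Third: cycles through -9, -7 every 2 steps. Step 4 lands at position 0 of the cycle → -9.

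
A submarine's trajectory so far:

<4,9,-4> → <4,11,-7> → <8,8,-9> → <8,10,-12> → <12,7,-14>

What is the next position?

Step-to-step displacements: <+0,+2,-3>, <+4,-3,-2>, <+0,+2,-3>, <+4,-3,-2> — a repeating cycle of length 2.
step 5: apply <+0,+2,-3> → <12,9,-17>

<12,9,-17>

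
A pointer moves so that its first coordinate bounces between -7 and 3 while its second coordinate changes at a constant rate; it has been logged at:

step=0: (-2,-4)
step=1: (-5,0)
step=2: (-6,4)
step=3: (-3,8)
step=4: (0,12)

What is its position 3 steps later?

(-3,24)

The first coordinate reflects between -7 and 3, moving 3 per step.
  step 5: 0 → 3
  step 6: 3 → 0
  step 7: 0 → -3
The second coordinate changes by +4 each step: at step 7 it is 24.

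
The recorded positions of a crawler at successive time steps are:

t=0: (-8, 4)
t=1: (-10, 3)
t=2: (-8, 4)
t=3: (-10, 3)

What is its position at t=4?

The jumps are (-2, -1), (+2, +1), (-2, -1) — a geometric progression with ratio -1.
step 4: (-10, 3) + (+2, +1) → (-8, 4)

(-8, 4)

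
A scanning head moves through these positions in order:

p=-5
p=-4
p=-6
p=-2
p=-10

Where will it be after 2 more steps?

p=-26

Consecutive displacements +1, -2, +4, -8 scale by a factor of -2 each step.
step 5: -10 + 16 → p=6
step 6: 6 − 32 → p=-26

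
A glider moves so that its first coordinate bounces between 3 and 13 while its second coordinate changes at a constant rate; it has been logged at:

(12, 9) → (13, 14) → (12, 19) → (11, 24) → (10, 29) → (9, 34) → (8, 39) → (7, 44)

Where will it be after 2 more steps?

(5, 54)

The first coordinate reflects between 3 and 13, moving 1 per step.
  step 8: 7 → 6
  step 9: 6 → 5
The second coordinate changes by +5 each step: at step 9 it is 54.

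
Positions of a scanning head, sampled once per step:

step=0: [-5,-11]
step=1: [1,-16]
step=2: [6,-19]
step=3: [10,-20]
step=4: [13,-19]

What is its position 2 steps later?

[16,-11]

Taking differences between consecutive positions: [+6,-5], [+5,-3], [+4,-1], [+3,+1]. These grow by [-1,+2] each step.
step 5: [13,-19] + [+2,+3] → [15,-16]
step 6: [15,-16] + [+1,+5] → [16,-11]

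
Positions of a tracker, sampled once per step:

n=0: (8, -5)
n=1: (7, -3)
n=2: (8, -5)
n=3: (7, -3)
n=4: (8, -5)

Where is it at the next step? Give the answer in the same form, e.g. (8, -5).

Step-to-step displacements: (-1, +2), (+1, -2), (-1, +2), (+1, -2); each is -1× the previous.
step 5: (8, -5) + (-1, +2) → (7, -3)

(7, -3)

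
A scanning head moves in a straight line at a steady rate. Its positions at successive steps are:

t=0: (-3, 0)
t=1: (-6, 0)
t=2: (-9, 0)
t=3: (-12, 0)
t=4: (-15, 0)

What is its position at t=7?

(-24, 0)

Constant displacement of (-3, +0) per step.
step 5: (-15, 0) + (-3, +0) → (-18, 0)
step 6: (-18, 0) + (-3, +0) → (-21, 0)
step 7: (-21, 0) + (-3, +0) → (-24, 0)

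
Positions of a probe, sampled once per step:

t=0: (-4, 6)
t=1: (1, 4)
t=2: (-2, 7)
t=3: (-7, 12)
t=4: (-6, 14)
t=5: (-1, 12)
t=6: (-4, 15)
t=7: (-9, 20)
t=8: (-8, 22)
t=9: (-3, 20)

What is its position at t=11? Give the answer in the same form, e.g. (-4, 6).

(-11, 28)

Step-to-step displacements: (+5, -2), (-3, +3), (-5, +5), (+1, +2), (+5, -2), (-3, +3), (-5, +5), (+1, +2), (+5, -2) — a repeating cycle of length 4.
step 10: apply (-3, +3) → (-6, 23)
step 11: apply (-5, +5) → (-11, 28)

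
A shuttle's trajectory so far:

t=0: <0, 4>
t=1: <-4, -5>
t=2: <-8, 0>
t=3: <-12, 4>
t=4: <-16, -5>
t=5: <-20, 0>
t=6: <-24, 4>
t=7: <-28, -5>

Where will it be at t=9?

<-36, 4>

First: linear, -4 per step → -36 at step 9.
Second: cycles through 4, -5, 0 every 3 steps. Step 9 lands at position 0 of the cycle → 4.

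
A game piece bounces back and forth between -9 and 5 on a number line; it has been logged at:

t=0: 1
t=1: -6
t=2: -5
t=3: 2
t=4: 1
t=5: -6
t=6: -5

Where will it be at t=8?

1

The value travels 7 per step and bounces off the walls at -9 and 5.
  step 7: -5 → 2
  step 8: 2 → 1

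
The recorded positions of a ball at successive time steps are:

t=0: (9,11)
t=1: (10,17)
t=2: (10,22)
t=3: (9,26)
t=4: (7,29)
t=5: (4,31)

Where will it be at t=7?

Successive displacements: (+1,+6), (+0,+5), (-1,+4), (-2,+3), (-3,+2) — each changes by (-1,-1).
step 6: (4,31) + (-4,+1) → (0,32)
step 7: (0,32) + (-5,+0) → (-5,32)

(-5,32)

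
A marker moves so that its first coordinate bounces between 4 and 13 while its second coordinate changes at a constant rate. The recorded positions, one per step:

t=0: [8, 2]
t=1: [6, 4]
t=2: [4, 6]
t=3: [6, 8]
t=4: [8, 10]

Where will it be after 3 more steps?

[12, 16]

The first coordinate reflects between 4 and 13, moving 2 per step.
  step 5: 8 → 10
  step 6: 10 → 12
  step 7: 12 → 12
The second coordinate changes by +2 each step: at step 7 it is 16.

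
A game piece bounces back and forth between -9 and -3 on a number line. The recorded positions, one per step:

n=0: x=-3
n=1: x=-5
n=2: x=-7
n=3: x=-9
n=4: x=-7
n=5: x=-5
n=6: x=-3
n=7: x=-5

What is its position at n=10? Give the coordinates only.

x=-7

The value travels 2 per step and bounces off the walls at -9 and -3.
  step 8: -5 → -7
  step 9: -7 → -9
  step 10: -9 → -7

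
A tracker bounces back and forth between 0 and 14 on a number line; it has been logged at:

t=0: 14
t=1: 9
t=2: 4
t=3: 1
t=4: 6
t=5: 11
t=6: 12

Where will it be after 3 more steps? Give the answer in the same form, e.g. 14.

The value reflects between 0 and 14, moving 5 per step.
  step 7: 12 → 7
  step 8: 7 → 2
  step 9: 2 → 3

3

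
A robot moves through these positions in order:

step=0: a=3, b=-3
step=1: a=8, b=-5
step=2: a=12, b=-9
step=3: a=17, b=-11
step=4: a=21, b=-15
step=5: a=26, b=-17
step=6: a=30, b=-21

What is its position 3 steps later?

a=44, b=-29

The moves between consecutive positions are (+5,-2), (+4,-4), (+5,-2), (+4,-4), (+5,-2), (+4,-4); they repeat the 2-cycle [(+5,-2), (+4,-4)].
step 7: apply (+5,-2) → a=35, b=-23
step 8: apply (+4,-4) → a=39, b=-27
step 9: apply (+5,-2) → a=44, b=-29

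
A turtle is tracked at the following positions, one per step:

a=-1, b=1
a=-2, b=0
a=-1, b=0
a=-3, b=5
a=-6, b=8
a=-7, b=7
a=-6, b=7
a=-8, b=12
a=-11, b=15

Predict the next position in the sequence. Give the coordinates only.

Step-to-step displacements: (-1,-1), (+1,+0), (-2,+5), (-3,+3), (-1,-1), (+1,+0), (-2,+5), (-3,+3) — a repeating cycle of length 4.
step 9: apply (-1,-1) → a=-12, b=14

a=-12, b=14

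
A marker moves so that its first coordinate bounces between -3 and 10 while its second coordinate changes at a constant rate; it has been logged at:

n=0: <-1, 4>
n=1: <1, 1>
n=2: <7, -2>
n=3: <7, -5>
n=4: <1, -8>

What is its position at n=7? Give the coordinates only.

<9, -17>

The first coordinate travels 6 per step and bounces off the walls at -3 and 10.
  step 5: 1 → -1
  step 6: -1 → 5
  step 7: 5 → 9
The second coordinate changes by -3 each step: at step 7 it is -17.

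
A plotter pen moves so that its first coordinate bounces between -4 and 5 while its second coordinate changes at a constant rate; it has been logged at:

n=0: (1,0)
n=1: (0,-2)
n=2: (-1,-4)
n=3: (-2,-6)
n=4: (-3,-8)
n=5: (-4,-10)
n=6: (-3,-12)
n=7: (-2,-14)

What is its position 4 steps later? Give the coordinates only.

(2,-22)

The first coordinate reflects between -4 and 5, moving 1 per step.
  step 8: -2 → -1
  step 9: -1 → 0
  step 10: 0 → 1
  step 11: 1 → 2
The second coordinate changes by -2 each step: at step 11 it is -22.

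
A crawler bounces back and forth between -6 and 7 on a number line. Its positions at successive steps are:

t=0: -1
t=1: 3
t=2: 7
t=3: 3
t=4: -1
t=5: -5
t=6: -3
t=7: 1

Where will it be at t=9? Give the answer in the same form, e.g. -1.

The value travels 4 per step and bounces off the walls at -6 and 7.
  step 8: 1 → 5
  step 9: 5 → 5

5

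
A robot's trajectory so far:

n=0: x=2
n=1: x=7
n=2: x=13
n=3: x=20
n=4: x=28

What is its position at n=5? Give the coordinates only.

x=37

Taking differences between consecutive positions: +5, +6, +7, +8. These grow by +1 each step.
step 5: 28 + 9 → x=37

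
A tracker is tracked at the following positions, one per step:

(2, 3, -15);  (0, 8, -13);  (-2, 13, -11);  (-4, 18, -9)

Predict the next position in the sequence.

(-6, 23, -7)

The position changes by (-2, +5, +2) every step.
step 4: (-4, 18, -9) + (-2, +5, +2) → (-6, 23, -7)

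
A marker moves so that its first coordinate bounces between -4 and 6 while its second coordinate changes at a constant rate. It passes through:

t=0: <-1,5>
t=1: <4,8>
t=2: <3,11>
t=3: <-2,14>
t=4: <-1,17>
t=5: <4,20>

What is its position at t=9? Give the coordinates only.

The first coordinate reflects between -4 and 6, moving 5 per step.
  step 6: 4 → 3
  step 7: 3 → -2
  step 8: -2 → -1
  step 9: -1 → 4
The second coordinate changes by +3 each step: at step 9 it is 32.

<4,32>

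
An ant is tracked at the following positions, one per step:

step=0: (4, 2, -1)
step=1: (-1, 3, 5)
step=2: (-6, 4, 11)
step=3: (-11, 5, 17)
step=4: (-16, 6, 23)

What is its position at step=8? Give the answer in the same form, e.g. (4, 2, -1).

(-36, 10, 47)

Each step adds (-5, +1, +6) to the position.
step 5: (-16, 6, 23) + (-5, +1, +6) → (-21, 7, 29)
step 6: (-21, 7, 29) + (-5, +1, +6) → (-26, 8, 35)
step 7: (-26, 8, 35) + (-5, +1, +6) → (-31, 9, 41)
step 8: (-31, 9, 41) + (-5, +1, +6) → (-36, 10, 47)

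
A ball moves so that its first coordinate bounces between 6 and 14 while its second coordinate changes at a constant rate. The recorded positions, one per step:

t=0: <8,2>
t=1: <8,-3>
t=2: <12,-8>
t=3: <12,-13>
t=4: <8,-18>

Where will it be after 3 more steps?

The first coordinate travels 4 per step and bounces off the walls at 6 and 14.
  step 5: 8 → 8
  step 6: 8 → 12
  step 7: 12 → 12
The second coordinate changes by -5 each step: at step 7 it is -33.

<12,-33>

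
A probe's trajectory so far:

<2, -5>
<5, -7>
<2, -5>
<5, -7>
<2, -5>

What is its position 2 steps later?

Consecutive displacements <+3, -2>, <-3, +2>, <+3, -2>, <-3, +2> scale by a factor of -1 each step.
step 5: <2, -5> + <+3, -2> → <5, -7>
step 6: <5, -7> + <-3, +2> → <2, -5>

<2, -5>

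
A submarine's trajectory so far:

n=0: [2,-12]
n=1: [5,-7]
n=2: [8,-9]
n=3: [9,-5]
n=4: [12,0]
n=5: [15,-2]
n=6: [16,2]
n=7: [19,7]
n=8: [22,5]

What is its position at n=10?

Differencing gives [+3,+5], [+3,-2], [+1,+4], [+3,+5], [+3,-2], [+1,+4], [+3,+5], [+3,-2]. This is the pattern [+3,+5], [+3,-2], [+1,+4] repeated.
step 9: apply [+1,+4] → [23,9]
step 10: apply [+3,+5] → [26,14]

[26,14]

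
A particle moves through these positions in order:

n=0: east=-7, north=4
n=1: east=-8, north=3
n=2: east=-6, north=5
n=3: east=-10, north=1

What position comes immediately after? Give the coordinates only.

east=-2, north=9

Step-to-step displacements: (-1, -1), (+2, +2), (-4, -4); each is -2× the previous.
step 4: east=-10, north=1 + (+8, +8) → east=-2, north=9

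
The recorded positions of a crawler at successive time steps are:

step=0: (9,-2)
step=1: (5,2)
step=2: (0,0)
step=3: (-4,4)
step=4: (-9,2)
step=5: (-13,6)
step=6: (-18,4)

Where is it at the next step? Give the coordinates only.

(-22,8)

The moves between consecutive positions are (-4,+4), (-5,-2), (-4,+4), (-5,-2), (-4,+4), (-5,-2); they repeat the 2-cycle [(-4,+4), (-5,-2)].
step 7: apply (-4,+4) → (-22,8)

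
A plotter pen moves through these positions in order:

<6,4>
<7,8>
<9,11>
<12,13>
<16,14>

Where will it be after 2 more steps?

<27,13>

Taking differences between consecutive positions: <+1,+4>, <+2,+3>, <+3,+2>, <+4,+1>. These grow by <+1,-1> each step.
step 5: <16,14> + <+5,+0> → <21,14>
step 6: <21,14> + <+6,-1> → <27,13>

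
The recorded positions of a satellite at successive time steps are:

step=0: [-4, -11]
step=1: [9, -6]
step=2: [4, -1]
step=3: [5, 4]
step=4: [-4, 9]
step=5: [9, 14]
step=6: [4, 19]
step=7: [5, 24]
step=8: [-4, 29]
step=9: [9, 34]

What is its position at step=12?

The first coordinate repeats the cycle [-4, 9, 4, 5] with period 4; step 12 mod 4 = 0, giving -4.
The second coordinate changes by +5 each step, so at step 12 it is -11 + 12·(5) = 49.

[-4, 49]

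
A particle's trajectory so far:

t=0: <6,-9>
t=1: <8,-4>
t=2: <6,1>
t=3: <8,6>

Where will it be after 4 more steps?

The first coordinate repeats the cycle [6, 8] with period 2; step 7 mod 2 = 1, giving 8.
The second coordinate changes by +5 each step, so at step 7 it is -9 + 7·(5) = 26.

<8,26>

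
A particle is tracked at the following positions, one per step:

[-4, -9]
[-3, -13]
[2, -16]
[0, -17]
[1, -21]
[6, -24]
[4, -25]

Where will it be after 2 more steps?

[10, -32]

Differencing gives [+1, -4], [+5, -3], [-2, -1], [+1, -4], [+5, -3], [-2, -1]. This is the pattern [+1, -4], [+5, -3], [-2, -1] repeated.
step 7: apply [+1, -4] → [5, -29]
step 8: apply [+5, -3] → [10, -32]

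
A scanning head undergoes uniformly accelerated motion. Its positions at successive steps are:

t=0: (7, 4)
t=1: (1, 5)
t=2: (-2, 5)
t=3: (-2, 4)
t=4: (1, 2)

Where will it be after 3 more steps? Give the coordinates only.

Taking differences between consecutive positions: (-6, +1), (-3, +0), (+0, -1), (+3, -2). These grow by (+3, -1) each step.
step 5: (1, 2) + (+6, -3) → (7, -1)
step 6: (7, -1) + (+9, -4) → (16, -5)
step 7: (16, -5) + (+12, -5) → (28, -10)

(28, -10)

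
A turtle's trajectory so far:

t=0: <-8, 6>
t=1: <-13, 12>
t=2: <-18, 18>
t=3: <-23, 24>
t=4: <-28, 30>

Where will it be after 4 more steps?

<-48, 54>

Constant displacement of <-5, +6> per step.
step 5: <-28, 30> + <-5, +6> → <-33, 36>
step 6: <-33, 36> + <-5, +6> → <-38, 42>
step 7: <-38, 42> + <-5, +6> → <-43, 48>
step 8: <-43, 48> + <-5, +6> → <-48, 54>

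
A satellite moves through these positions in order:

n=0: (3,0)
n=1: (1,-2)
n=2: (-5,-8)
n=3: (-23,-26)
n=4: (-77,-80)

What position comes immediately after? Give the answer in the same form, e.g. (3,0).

Step-to-step displacements: (-2,-2), (-6,-6), (-18,-18), (-54,-54); each is 3× the previous.
step 5: (-77,-80) + (-162,-162) → (-239,-242)

(-239,-242)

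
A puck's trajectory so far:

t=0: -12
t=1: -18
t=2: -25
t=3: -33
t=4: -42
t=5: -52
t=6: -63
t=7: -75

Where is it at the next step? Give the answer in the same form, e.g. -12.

Taking differences between consecutive positions: -6, -7, -8, -9, -10, -11, -12. These grow by -1 each step.
step 8: -75 − 13 → -88

-88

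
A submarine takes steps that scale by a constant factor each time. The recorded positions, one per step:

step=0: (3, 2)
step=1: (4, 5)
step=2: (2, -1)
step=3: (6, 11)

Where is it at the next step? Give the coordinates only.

(-2, -13)

Step-to-step displacements: (+1, +3), (-2, -6), (+4, +12); each is -2× the previous.
step 4: (6, 11) + (-8, -24) → (-2, -13)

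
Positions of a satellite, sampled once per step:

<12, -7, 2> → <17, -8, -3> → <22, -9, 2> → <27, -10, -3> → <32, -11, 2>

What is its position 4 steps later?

<52, -15, 2>

The first coordinate changes by +5 each step, so at step 8 it is 12 + 8·(5) = 52.
The second coordinate changes by -1 each step, so at step 8 it is -7 + 8·(-1) = -15.
The third coordinate repeats the cycle [2, -3] with period 2; step 8 mod 2 = 0, giving 2.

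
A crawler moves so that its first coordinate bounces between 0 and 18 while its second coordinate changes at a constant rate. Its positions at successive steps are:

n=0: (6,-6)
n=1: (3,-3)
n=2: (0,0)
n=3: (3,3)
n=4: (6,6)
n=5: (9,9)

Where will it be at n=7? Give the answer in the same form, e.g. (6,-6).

(15,15)

The first coordinate reflects between 0 and 18, moving 3 per step.
  step 6: 9 → 12
  step 7: 12 → 15
The second coordinate changes by +3 each step: at step 7 it is 15.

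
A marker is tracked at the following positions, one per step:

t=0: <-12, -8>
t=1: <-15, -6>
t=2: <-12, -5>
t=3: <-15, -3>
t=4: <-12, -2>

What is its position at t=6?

Step-to-step displacements: <-3, +2>, <+3, +1>, <-3, +2>, <+3, +1> — a repeating cycle of length 2.
step 5: apply <-3, +2> → <-15, 0>
step 6: apply <+3, +1> → <-12, 1>

<-12, 1>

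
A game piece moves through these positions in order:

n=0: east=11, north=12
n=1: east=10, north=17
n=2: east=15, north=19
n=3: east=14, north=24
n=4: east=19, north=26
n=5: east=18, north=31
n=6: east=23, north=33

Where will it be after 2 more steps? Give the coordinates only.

east=27, north=40

Differencing gives (-1,+5), (+5,+2), (-1,+5), (+5,+2), (-1,+5), (+5,+2). This is the pattern (-1,+5), (+5,+2) repeated.
step 7: apply (-1,+5) → east=22, north=38
step 8: apply (+5,+2) → east=27, north=40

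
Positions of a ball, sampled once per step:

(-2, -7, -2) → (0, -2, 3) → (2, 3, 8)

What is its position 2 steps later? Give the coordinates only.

(6, 13, 18)

The position changes by (+2, +5, +5) every step.
step 3: (2, 3, 8) + (+2, +5, +5) → (4, 8, 13)
step 4: (4, 8, 13) + (+2, +5, +5) → (6, 13, 18)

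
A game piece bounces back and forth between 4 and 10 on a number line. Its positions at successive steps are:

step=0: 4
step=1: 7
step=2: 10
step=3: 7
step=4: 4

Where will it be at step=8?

4

The value reflects between 4 and 10, moving 3 per step.
  step 5: 4 → 7
  step 6: 7 → 10
  step 7: 10 → 7
  step 8: 7 → 4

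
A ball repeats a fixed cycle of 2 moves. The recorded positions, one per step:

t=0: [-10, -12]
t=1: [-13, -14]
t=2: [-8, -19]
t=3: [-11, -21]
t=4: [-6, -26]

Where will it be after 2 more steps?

[-4, -33]

Step-to-step displacements: [-3, -2], [+5, -5], [-3, -2], [+5, -5] — a repeating cycle of length 2.
step 5: apply [-3, -2] → [-9, -28]
step 6: apply [+5, -5] → [-4, -33]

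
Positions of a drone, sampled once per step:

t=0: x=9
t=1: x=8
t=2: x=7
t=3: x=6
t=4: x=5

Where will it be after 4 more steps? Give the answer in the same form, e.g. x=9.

x=1

The position changes by -1 every step.
step 5: 5 − 1 → x=4
step 6: 4 − 1 → x=3
step 7: 3 − 1 → x=2
step 8: 2 − 1 → x=1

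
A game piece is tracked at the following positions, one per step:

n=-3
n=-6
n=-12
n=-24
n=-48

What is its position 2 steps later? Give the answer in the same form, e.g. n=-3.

The jumps are -3, -6, -12, -24 — a geometric progression with ratio 2.
step 5: -48 − 48 → n=-96
step 6: -96 − 96 → n=-192

n=-192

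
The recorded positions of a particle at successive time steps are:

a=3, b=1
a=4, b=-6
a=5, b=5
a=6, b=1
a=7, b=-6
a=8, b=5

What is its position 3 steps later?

A: linear, +1 per step → 11 at step 8.
B: cycles through 1, -6, 5 every 3 steps. Step 8 lands at position 2 of the cycle → 5.

a=11, b=5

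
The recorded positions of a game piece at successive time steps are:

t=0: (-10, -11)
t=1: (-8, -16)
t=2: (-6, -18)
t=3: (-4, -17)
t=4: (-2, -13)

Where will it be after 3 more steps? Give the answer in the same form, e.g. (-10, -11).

(4, 17)

Taking differences between consecutive positions: (+2, -5), (+2, -2), (+2, +1), (+2, +4). These grow by (+0, +3) each step.
step 5: (-2, -13) + (+2, +7) → (0, -6)
step 6: (0, -6) + (+2, +10) → (2, 4)
step 7: (2, 4) + (+2, +13) → (4, 17)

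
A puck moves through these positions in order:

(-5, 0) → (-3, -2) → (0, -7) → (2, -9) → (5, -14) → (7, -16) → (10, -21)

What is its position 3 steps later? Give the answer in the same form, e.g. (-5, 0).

(17, -30)

Differencing gives (+2, -2), (+3, -5), (+2, -2), (+3, -5), (+2, -2), (+3, -5). This is the pattern (+2, -2), (+3, -5) repeated.
step 7: apply (+2, -2) → (12, -23)
step 8: apply (+3, -5) → (15, -28)
step 9: apply (+2, -2) → (17, -30)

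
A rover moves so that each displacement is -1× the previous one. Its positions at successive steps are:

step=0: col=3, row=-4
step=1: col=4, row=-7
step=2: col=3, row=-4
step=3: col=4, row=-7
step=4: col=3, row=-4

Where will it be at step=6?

col=3, row=-4

The jumps are (+1, -3), (-1, +3), (+1, -3), (-1, +3) — a geometric progression with ratio -1.
step 5: col=3, row=-4 + (+1, -3) → col=4, row=-7
step 6: col=4, row=-7 + (-1, +3) → col=3, row=-4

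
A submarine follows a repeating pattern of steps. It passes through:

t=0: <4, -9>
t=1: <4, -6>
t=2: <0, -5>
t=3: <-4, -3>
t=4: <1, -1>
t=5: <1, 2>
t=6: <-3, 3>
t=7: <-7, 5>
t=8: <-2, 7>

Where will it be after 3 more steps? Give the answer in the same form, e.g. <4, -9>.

<-10, 13>

Step-to-step displacements: <+0, +3>, <-4, +1>, <-4, +2>, <+5, +2>, <+0, +3>, <-4, +1>, <-4, +2>, <+5, +2> — a repeating cycle of length 4.
step 9: apply <+0, +3> → <-2, 10>
step 10: apply <-4, +1> → <-6, 11>
step 11: apply <-4, +2> → <-10, 13>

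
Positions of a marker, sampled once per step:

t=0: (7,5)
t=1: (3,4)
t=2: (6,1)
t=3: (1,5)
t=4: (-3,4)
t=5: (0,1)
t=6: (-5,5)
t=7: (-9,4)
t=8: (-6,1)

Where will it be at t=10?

(-15,4)

Step-to-step displacements: (-4,-1), (+3,-3), (-5,+4), (-4,-1), (+3,-3), (-5,+4), (-4,-1), (+3,-3) — a repeating cycle of length 3.
step 9: apply (-5,+4) → (-11,5)
step 10: apply (-4,-1) → (-15,4)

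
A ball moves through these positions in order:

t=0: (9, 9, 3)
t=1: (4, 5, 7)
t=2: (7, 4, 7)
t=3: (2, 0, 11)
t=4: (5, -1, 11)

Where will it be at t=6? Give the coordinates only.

Step-to-step displacements: (-5, -4, +4), (+3, -1, +0), (-5, -4, +4), (+3, -1, +0) — a repeating cycle of length 2.
step 5: apply (-5, -4, +4) → (0, -5, 15)
step 6: apply (+3, -1, +0) → (3, -6, 15)

(3, -6, 15)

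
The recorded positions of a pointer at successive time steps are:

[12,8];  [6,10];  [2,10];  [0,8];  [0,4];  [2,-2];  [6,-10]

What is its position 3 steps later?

[30,-46]

Successive displacements: [-6,+2], [-4,+0], [-2,-2], [+0,-4], [+2,-6], [+4,-8] — each changes by [+2,-2].
step 7: [6,-10] + [+6,-10] → [12,-20]
step 8: [12,-20] + [+8,-12] → [20,-32]
step 9: [20,-32] + [+10,-14] → [30,-46]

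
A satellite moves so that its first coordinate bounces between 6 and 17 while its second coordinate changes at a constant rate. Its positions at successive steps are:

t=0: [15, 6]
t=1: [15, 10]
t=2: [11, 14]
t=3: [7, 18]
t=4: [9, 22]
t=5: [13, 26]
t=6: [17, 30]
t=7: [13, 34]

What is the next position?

[9, 38]

The first coordinate reflects between 6 and 17, moving 4 per step.
  step 8: 13 → 9
The second coordinate changes by +4 each step: at step 8 it is 38.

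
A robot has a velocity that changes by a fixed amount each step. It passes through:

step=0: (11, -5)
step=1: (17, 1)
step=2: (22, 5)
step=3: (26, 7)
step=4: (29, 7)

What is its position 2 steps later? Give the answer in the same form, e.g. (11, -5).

(32, 1)

Taking differences between consecutive positions: (+6, +6), (+5, +4), (+4, +2), (+3, +0). These grow by (-1, -2) each step.
step 5: (29, 7) + (+2, -2) → (31, 5)
step 6: (31, 5) + (+1, -4) → (32, 1)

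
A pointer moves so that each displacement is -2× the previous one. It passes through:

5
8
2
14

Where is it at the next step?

The jumps are +3, -6, +12 — a geometric progression with ratio -2.
step 4: 14 − 24 → -10

-10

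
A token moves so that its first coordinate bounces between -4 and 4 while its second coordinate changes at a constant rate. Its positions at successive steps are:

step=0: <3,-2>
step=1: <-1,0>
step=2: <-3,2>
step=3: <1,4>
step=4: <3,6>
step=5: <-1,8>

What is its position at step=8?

<3,14>

The first coordinate reflects between -4 and 4, moving 4 per step.
  step 6: -1 → -3
  step 7: -3 → 1
  step 8: 1 → 3
The second coordinate changes by +2 each step: at step 8 it is 14.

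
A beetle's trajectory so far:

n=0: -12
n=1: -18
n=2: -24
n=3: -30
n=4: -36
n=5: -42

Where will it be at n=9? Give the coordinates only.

-66

The position changes by -6 every step.
step 6: -42 − 6 → -48
step 7: -48 − 6 → -54
step 8: -54 − 6 → -60
step 9: -60 − 6 → -66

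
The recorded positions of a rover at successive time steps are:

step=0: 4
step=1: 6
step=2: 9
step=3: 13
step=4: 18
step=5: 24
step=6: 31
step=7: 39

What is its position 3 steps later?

Taking differences between consecutive positions: +2, +3, +4, +5, +6, +7, +8. These grow by +1 each step.
step 8: 39 + 9 → 48
step 9: 48 + 10 → 58
step 10: 58 + 11 → 69

69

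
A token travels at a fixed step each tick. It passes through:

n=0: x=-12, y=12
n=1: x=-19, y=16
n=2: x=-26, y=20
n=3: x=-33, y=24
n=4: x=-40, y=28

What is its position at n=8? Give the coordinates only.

Constant displacement of (-7, +4) per step.
step 5: x=-40, y=28 + (-7, +4) → x=-47, y=32
step 6: x=-47, y=32 + (-7, +4) → x=-54, y=36
step 7: x=-54, y=36 + (-7, +4) → x=-61, y=40
step 8: x=-61, y=40 + (-7, +4) → x=-68, y=44

x=-68, y=44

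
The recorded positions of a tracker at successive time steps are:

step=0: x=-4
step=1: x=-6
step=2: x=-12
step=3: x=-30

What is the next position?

x=-84

The jumps are -2, -6, -18 — a geometric progression with ratio 3.
step 4: -30 − 54 → x=-84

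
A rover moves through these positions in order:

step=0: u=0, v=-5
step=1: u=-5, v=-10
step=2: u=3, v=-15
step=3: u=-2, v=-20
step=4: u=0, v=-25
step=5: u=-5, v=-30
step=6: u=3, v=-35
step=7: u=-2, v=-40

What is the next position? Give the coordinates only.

u=0, v=-45

The u coordinate repeats the cycle [0, -5, 3, -2] with period 4; step 8 mod 4 = 0, giving 0.
The v coordinate changes by -5 each step, so at step 8 it is -5 + 8·(-5) = -45.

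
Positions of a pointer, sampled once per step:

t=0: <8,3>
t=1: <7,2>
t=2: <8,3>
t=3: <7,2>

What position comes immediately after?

The jumps are <-1,-1>, <+1,+1>, <-1,-1> — a geometric progression with ratio -1.
step 4: <7,2> + <+1,+1> → <8,3>

<8,3>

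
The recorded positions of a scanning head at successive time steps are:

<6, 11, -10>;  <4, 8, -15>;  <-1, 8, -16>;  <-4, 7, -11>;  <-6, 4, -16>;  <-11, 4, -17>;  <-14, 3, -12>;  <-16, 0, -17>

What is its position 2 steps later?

<-24, -1, -13>

Differencing gives <-2, -3, -5>, <-5, +0, -1>, <-3, -1, +5>, <-2, -3, -5>, <-5, +0, -1>, <-3, -1, +5>, <-2, -3, -5>. This is the pattern <-2, -3, -5>, <-5, +0, -1>, <-3, -1, +5> repeated.
step 8: apply <-5, +0, -1> → <-21, 0, -18>
step 9: apply <-3, -1, +5> → <-24, -1, -13>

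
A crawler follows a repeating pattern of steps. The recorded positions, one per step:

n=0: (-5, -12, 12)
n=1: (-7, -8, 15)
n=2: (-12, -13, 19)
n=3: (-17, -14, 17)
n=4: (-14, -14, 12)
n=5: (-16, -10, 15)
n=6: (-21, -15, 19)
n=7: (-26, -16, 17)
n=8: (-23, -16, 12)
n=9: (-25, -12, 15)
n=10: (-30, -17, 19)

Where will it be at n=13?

(-34, -14, 15)

The moves between consecutive positions are (-2, +4, +3), (-5, -5, +4), (-5, -1, -2), (+3, +0, -5), (-2, +4, +3), (-5, -5, +4), (-5, -1, -2), (+3, +0, -5), (-2, +4, +3), (-5, -5, +4); they repeat the 4-cycle [(-2, +4, +3), (-5, -5, +4), (-5, -1, -2), (+3, +0, -5)].
step 11: apply (-5, -1, -2) → (-35, -18, 17)
step 12: apply (+3, +0, -5) → (-32, -18, 12)
step 13: apply (-2, +4, +3) → (-34, -14, 15)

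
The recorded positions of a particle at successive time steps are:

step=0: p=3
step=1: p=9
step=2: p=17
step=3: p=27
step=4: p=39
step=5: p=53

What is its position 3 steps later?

p=107

Successive displacements: +6, +8, +10, +12, +14 — each changes by +2.
step 6: 53 + 16 → p=69
step 7: 69 + 18 → p=87
step 8: 87 + 20 → p=107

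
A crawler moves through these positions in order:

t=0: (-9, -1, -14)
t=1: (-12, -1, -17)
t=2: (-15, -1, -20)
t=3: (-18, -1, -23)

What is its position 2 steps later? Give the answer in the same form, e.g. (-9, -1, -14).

(-24, -1, -29)

The position changes by (-3, +0, -3) every step.
step 4: (-18, -1, -23) + (-3, +0, -3) → (-21, -1, -26)
step 5: (-21, -1, -26) + (-3, +0, -3) → (-24, -1, -29)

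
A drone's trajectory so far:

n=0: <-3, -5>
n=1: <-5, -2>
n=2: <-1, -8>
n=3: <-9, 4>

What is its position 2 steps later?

The jumps are <-2, +3>, <+4, -6>, <-8, +12> — a geometric progression with ratio -2.
step 4: <-9, 4> + <+16, -24> → <7, -20>
step 5: <7, -20> + <-32, +48> → <-25, 28>

<-25, 28>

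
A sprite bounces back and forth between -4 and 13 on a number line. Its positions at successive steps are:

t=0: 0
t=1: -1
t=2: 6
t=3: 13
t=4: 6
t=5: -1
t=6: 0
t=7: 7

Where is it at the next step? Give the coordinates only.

The value travels 7 per step and bounces off the walls at -4 and 13.
  step 8: 7 → 12

12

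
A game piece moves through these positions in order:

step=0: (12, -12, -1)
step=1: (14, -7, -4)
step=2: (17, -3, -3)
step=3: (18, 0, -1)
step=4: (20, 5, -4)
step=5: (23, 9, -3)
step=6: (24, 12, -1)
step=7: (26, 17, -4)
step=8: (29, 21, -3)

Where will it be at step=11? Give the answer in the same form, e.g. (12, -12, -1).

The moves between consecutive positions are (+2, +5, -3), (+3, +4, +1), (+1, +3, +2), (+2, +5, -3), (+3, +4, +1), (+1, +3, +2), (+2, +5, -3), (+3, +4, +1); they repeat the 3-cycle [(+2, +5, -3), (+3, +4, +1), (+1, +3, +2)].
step 9: apply (+1, +3, +2) → (30, 24, -1)
step 10: apply (+2, +5, -3) → (32, 29, -4)
step 11: apply (+3, +4, +1) → (35, 33, -3)

(35, 33, -3)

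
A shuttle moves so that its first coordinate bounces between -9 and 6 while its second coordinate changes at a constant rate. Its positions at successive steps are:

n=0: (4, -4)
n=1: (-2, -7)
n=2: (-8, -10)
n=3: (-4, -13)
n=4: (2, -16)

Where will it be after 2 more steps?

The first coordinate travels 6 per step and bounces off the walls at -9 and 6.
  step 5: 2 → 4
  step 6: 4 → -2
The second coordinate changes by -3 each step: at step 6 it is -22.

(-2, -22)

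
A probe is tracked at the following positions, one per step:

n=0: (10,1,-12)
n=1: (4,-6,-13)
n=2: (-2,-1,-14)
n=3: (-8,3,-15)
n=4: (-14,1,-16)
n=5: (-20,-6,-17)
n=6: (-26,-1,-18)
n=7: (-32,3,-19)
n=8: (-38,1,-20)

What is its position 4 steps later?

The first coordinate changes by -6 each step, so at step 12 it is 10 + 12·(-6) = -62.
The second coordinate repeats the cycle [1, -6, -1, 3] with period 4; step 12 mod 4 = 0, giving 1.
The third coordinate changes by -1 each step, so at step 12 it is -12 + 12·(-1) = -24.

(-62,1,-24)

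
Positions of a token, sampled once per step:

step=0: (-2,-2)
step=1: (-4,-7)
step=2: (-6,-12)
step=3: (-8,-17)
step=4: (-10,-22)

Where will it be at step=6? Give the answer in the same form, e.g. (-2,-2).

The position changes by (-2,-5) every step.
step 5: (-10,-22) + (-2,-5) → (-12,-27)
step 6: (-12,-27) + (-2,-5) → (-14,-32)

(-14,-32)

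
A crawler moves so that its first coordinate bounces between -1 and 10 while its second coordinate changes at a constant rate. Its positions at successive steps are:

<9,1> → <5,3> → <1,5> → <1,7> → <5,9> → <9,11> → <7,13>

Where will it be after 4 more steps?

<7,21>

The first coordinate travels 4 per step and bounces off the walls at -1 and 10.
  step 7: 7 → 3
  step 8: 3 → -1
  step 9: -1 → 3
  step 10: 3 → 7
The second coordinate changes by +2 each step: at step 10 it is 21.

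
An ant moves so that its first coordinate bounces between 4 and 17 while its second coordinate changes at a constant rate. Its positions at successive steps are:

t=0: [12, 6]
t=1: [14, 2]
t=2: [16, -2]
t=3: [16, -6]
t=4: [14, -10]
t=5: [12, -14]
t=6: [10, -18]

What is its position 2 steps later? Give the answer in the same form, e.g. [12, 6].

[6, -26]

The first coordinate travels 2 per step and bounces off the walls at 4 and 17.
  step 7: 10 → 8
  step 8: 8 → 6
The second coordinate changes by -4 each step: at step 8 it is -26.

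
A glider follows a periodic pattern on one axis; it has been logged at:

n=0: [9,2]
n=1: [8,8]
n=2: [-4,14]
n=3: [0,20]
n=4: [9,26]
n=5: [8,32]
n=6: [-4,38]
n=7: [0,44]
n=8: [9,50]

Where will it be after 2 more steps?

[-4,62]

First: cycles through 9, 8, -4, 0 every 4 steps. Step 10 lands at position 2 of the cycle → -4.
Second: linear, +6 per step → 62 at step 10.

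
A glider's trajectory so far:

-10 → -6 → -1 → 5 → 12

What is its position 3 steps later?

39

Successive displacements: +4, +5, +6, +7 — each changes by +1.
step 5: 12 + 8 → 20
step 6: 20 + 9 → 29
step 7: 29 + 10 → 39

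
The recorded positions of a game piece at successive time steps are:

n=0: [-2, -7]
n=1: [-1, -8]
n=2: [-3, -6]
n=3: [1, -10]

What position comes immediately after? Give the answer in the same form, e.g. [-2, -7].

Consecutive displacements [+1, -1], [-2, +2], [+4, -4] scale by a factor of -2 each step.
step 4: [1, -10] + [-8, +8] → [-7, -2]

[-7, -2]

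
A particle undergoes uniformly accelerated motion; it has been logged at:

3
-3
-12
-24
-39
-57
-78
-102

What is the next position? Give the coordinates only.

Taking differences between consecutive positions: -6, -9, -12, -15, -18, -21, -24. These grow by -3 each step.
step 8: -102 − 27 → -129

-129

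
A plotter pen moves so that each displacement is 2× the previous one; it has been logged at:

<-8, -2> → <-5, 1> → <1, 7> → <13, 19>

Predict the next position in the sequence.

<37, 43>

The jumps are <+3, +3>, <+6, +6>, <+12, +12> — a geometric progression with ratio 2.
step 4: <13, 19> + <+24, +24> → <37, 43>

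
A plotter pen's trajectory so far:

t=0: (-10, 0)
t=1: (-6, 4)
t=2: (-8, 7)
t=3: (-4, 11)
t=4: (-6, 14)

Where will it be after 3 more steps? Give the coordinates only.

The moves between consecutive positions are (+4, +4), (-2, +3), (+4, +4), (-2, +3); they repeat the 2-cycle [(+4, +4), (-2, +3)].
step 5: apply (+4, +4) → (-2, 18)
step 6: apply (-2, +3) → (-4, 21)
step 7: apply (+4, +4) → (0, 25)

(0, 25)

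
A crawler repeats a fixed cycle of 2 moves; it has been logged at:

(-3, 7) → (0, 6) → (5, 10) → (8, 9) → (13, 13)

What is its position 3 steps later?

(24, 15)

Differencing gives (+3, -1), (+5, +4), (+3, -1), (+5, +4). This is the pattern (+3, -1), (+5, +4) repeated.
step 5: apply (+3, -1) → (16, 12)
step 6: apply (+5, +4) → (21, 16)
step 7: apply (+3, -1) → (24, 15)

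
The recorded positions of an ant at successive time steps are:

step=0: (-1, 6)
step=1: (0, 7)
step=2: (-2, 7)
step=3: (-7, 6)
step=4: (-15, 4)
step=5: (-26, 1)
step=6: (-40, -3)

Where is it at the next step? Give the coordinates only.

(-57, -8)

Taking differences between consecutive positions: (+1, +1), (-2, +0), (-5, -1), (-8, -2), (-11, -3), (-14, -4). These grow by (-3, -1) each step.
step 7: (-40, -3) + (-17, -5) → (-57, -8)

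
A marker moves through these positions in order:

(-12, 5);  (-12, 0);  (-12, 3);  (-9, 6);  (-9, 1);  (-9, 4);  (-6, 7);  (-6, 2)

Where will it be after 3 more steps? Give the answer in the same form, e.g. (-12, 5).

Differencing gives (+0, -5), (+0, +3), (+3, +3), (+0, -5), (+0, +3), (+3, +3), (+0, -5). This is the pattern (+0, -5), (+0, +3), (+3, +3) repeated.
step 8: apply (+0, +3) → (-6, 5)
step 9: apply (+3, +3) → (-3, 8)
step 10: apply (+0, -5) → (-3, 3)

(-3, 3)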